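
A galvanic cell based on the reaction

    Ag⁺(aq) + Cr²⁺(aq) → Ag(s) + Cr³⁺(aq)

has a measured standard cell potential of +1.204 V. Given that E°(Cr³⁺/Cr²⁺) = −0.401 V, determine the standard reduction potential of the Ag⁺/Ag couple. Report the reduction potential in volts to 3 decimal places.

In the reaction as written the Ag⁺/Ag couple is reduced (cathode) and Cr³⁺/Cr²⁺ is oxidized (anode), so E°cell = E°(Ag⁺/Ag) − E°(Cr³⁺/Cr²⁺).
E°(Ag⁺/Ag) = E°cell + E°(anode) = +1.204 + (−0.401) = +0.803 V.

+0.803 V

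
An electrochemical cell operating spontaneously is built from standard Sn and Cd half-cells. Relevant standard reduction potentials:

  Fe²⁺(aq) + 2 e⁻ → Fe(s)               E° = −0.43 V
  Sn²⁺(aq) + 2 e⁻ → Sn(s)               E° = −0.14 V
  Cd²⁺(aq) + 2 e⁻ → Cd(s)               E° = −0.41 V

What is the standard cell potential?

The Sn²⁺/Sn couple has the higher E°, so Sn ion is reduced (cathode) and Cd is oxidized (anode).
E°cell = E°(cathode) − E°(anode) = −0.14 − (−0.41) = +0.27 V.

+0.27 V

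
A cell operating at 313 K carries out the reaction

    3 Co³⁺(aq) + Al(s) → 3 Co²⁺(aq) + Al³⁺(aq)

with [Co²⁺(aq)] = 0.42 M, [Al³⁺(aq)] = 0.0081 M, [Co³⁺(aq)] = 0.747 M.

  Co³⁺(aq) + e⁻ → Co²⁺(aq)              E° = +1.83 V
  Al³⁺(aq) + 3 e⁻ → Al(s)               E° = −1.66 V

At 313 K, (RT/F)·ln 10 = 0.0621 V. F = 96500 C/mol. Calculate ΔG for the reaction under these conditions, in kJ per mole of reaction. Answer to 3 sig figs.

−1030 kJ/mol

The standard cell potential is +1.83 − (−1.66) = +3.49 V, with n = 3 electrons in the balanced equation.
Here Q = ([Co²⁺(aq)]^3·[Al³⁺(aq)]) / [Co³⁺(aq)]^3 = 0.00144 (log Q = −2.842), giving E = +3.49 − (0.0621/3)·(−2.842) = +3.5488 V.
Then ΔG = −nFE = −3 × 96500 × +3.5488 J/mol = −1030 kJ/mol.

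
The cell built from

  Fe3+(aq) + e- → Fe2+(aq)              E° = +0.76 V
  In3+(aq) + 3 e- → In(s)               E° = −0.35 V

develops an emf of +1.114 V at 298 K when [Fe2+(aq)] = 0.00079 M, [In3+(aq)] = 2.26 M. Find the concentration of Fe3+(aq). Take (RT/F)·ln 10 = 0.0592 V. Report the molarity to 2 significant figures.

0.0012 M

With Fe³⁺/Fe²⁺ at the cathode and In³⁺/In at the anode, E°cell = +0.76 − (−0.35) = +1.11 V (n = 3).
Since E = E° − (0.0592/n)·log Q, log Q = n(E° − E)/0.0592 = −0.203.
For 3 Fe3+(aq) + In(s) → 3 Fe2+(aq) + In3+(aq), the reaction quotient is Q = ([Fe2+(aq)]^3·[In3+(aq)]) / [Fe3+(aq)]^3.
Solving for the unknown gives log [Fe3+(aq)] = −2.917, so [Fe3+(aq)] ≈ 0.0012 M.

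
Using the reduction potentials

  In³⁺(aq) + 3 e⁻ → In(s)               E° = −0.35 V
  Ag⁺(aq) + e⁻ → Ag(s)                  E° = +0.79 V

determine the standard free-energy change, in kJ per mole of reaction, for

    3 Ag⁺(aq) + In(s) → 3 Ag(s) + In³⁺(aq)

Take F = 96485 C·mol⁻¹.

In the reaction as written Ag⁺(aq) is reduced, so the Ag⁺/Ag couple is the cathode and In³⁺/In is the anode.
E°cell = +0.79 − (−0.35) = +1.14 V; balancing electrons gives n = 3.
ΔG° = −nFE°cell = −(3)(96485)(+1.14) J/mol = −330 kJ/mol.

−330 kJ/mol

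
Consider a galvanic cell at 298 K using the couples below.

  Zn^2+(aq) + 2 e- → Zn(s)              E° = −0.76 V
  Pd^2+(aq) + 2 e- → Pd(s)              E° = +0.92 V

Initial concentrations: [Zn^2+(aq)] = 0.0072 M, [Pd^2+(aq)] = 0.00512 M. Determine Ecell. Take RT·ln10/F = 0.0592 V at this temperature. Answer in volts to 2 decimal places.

+1.68 V

Pd²⁺/Pd is reduced (cathode, E° = +0.92 V) and Zn²⁺/Zn is oxidized (anode).
E°cell = E°cat − E°an = +0.92 − (−0.76) = +1.68 V; n = 2.
Balancing gives Pd^2+(aq) + Zn(s) → Pd(s) + Zn^2+(aq); hence Q = [Zn^2+(aq)] / [Pd^2+(aq)] = 1.41 (log Q = 0.148).
E = E° − (0.0592/n)·log Q = +1.68 − (0.0592/2)(0.148) = +1.68 V.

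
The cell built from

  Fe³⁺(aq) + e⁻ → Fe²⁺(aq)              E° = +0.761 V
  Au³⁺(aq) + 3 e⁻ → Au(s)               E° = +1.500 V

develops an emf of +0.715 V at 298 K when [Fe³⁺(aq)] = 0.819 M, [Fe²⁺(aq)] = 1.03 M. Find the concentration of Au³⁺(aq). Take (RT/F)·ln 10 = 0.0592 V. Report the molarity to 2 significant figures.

0.031 M

The Au³⁺/Au couple has the larger reduction potential, so it is the cathode: E°cell = +1.500 − (+0.761) = +0.739 V and n = 3.
Since E = E° − (0.0592/n)·log Q, log Q = n(E° − E)/0.0592 = 1.216.
Balancing electrons gives Au³⁺(aq) + 3 Fe²⁺(aq) → Au(s) + 3 Fe³⁺(aq); thus Q = [Fe³⁺(aq)]^3 / ([Au³⁺(aq)]·[Fe²⁺(aq)]^3).
Isolating [Au³⁺(aq)] in Q = 10^{1.216} yields log [Au³⁺(aq)] = −1.515, i.e. 0.031 M.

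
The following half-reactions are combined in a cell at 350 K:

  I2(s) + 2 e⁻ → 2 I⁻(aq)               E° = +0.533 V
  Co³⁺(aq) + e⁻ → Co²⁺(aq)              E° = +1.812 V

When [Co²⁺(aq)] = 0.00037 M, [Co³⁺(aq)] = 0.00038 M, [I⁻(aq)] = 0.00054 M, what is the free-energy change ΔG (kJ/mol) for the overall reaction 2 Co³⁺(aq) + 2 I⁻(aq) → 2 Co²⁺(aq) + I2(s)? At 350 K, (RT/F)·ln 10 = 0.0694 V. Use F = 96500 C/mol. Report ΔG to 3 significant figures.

With Co³⁺/Co²⁺ reduced at the cathode, E°cell = +1.812 − (+0.533) = +1.279 V and n = 2.
The reaction quotient is [Co²⁺(aq)]^2 / ([Co³⁺(aq)]^2·[I⁻(aq)]^2) = 3.25×10^6; by Nernst, E = +1.279 − (0.0694/2)(6.512) = +1.0530 V.
Then ΔG = −nFE = −2 × 96500 × +1.0530 J/mol = −203 kJ/mol.

−203 kJ/mol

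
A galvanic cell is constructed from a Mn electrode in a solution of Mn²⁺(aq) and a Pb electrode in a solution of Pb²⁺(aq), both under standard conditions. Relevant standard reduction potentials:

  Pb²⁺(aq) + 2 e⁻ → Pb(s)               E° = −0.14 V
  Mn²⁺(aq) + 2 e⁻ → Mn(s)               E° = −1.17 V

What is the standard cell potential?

Of the two couples in this cell, the one with the more positive reduction potential is reduced at the cathode: here that is Pb²⁺/Pb (−0.14 V); Mn²⁺/Mn (−1.17 V) is the anode.
E°cell = E°(cathode) − E°(anode) = −0.14 − (−1.17) = +1.03 V.

+1.03 V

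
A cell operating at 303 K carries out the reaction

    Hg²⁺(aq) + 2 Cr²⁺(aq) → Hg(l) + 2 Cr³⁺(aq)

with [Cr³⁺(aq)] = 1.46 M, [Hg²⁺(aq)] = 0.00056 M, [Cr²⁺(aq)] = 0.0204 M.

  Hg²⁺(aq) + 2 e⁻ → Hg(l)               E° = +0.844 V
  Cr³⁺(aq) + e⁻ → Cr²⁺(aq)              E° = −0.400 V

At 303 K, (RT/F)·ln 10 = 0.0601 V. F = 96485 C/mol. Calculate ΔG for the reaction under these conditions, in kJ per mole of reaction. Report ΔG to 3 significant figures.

−200 kJ/mol

E°cell = +0.844 − (−0.400) = +1.244 V; the balanced reaction transfers n = 2 electrons.
Q = [Cr³⁺(aq)]^2 / ([Hg²⁺(aq)]·[Cr²⁺(aq)]^2) = 9.15×10^6, so log Q = 6.961 and E = +1.244 − (0.0601/2)(6.961) = +1.0348 V.
Finally ΔG = −nFE = −(2)(96485 C/mol)(+1.0348 V) = −200 kJ/mol.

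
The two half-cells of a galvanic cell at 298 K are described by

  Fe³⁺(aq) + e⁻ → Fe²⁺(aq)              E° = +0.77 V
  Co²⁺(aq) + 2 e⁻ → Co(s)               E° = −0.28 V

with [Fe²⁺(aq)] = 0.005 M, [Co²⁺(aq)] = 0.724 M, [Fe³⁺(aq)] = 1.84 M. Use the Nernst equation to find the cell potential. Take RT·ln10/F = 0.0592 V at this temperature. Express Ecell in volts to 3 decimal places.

+1.206 V

Fe³⁺/Fe²⁺ is reduced (cathode, E° = +0.77 V) and Co²⁺/Co is oxidized (anode).
E°cell = +0.77 − (−0.28) = +1.05 V, with n = 2 electrons transferred.
The balanced reaction is 2 Fe³⁺(aq) + Co(s) → 2 Fe²⁺(aq) + Co²⁺(aq), so Q = ([Fe²⁺(aq)]^2·[Co²⁺(aq)]) / [Fe³⁺(aq)]^2 = 5.35×10^−6 and log Q = −5.272.
Applying E = E° − (RT ln10/nF)·log Q gives +1.05 − (0.0592/2)(−5.272) = +1.206 V.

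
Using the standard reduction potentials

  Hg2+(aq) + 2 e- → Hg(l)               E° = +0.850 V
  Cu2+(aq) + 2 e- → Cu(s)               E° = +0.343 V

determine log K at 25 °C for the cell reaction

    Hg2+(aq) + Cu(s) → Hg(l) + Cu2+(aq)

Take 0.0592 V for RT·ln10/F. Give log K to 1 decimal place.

The Hg²⁺/Hg couple is reduced (cathode); E°cell = +0.850 − (+0.343) = +0.507 V with n = 2.
At equilibrium E = 0, so log K = nE°cell / 0.0592 = (2)(+0.507) / 0.0592 = 17.1.

log K = 17.1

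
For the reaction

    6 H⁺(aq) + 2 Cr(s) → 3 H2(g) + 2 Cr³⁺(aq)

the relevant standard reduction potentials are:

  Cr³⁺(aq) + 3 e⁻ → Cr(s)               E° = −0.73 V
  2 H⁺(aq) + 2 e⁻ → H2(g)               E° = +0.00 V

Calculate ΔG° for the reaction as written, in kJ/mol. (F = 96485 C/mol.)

−423 kJ/mol

In the reaction as written H⁺(aq) is reduced, so the 2H⁺/H₂ couple is the cathode and Cr³⁺/Cr is the anode.
E°cell = +0.00 − (−0.73) = +0.73 V; balancing electrons gives n = 6.
ΔG° = −nFE°cell = −(6)(96485)(+0.73) J/mol = −423 kJ/mol.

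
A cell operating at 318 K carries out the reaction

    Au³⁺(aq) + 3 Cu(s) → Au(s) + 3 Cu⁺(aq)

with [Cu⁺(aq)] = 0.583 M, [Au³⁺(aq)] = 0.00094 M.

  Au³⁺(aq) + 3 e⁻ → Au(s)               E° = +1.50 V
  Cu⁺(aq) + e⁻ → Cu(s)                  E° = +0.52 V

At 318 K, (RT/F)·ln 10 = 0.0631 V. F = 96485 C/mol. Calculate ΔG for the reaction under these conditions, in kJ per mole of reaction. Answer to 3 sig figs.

With Au³⁺/Au reduced at the cathode, E°cell = +1.50 − (+0.52) = +0.98 V and n = 3.
The reaction quotient is [Cu⁺(aq)]^3 / [Au³⁺(aq)] = 211; by Nernst, E = +0.98 − (0.0631/3)(2.324) = +0.9311 V.
Then ΔG = −nFE = −3 × 96485 × +0.9311 J/mol = −270 kJ/mol.

−270 kJ/mol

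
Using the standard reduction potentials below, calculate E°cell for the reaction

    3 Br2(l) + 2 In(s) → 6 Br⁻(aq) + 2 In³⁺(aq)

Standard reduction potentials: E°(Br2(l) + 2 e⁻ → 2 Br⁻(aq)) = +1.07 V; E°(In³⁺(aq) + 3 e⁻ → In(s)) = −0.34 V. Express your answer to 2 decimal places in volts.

Br2(l) gains electrons, so the Br₂/Br⁻ couple is the cathode; the In³⁺/In couple is the anode.
E°cell = E°(cathode) − E°(anode) = +1.07 − (−0.34) = +1.41 V.

+1.41 V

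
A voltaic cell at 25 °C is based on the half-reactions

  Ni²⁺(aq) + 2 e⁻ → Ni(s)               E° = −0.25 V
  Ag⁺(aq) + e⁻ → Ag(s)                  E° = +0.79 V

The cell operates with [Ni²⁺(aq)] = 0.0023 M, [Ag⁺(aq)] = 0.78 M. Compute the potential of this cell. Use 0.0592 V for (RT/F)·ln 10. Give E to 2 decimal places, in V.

+1.11 V

Since E°(Ag⁺/Ag) > E°(Ni²⁺/Ni), Ag⁺/Ag serves as the cathode.
The standard potential is +0.79 − (−0.25) = +1.04 V and the balanced reaction transfers n = 2 electrons.
Balancing gives 2 Ag⁺(aq) + Ni(s) → 2 Ag(s) + Ni²⁺(aq); hence Q = [Ni²⁺(aq)] / [Ag⁺(aq)]^2 = 0.00378 (log Q = −2.422).
E = E° − (0.0592/n)·log Q = +1.04 − (0.0592/2)(−2.422) = +1.11 V.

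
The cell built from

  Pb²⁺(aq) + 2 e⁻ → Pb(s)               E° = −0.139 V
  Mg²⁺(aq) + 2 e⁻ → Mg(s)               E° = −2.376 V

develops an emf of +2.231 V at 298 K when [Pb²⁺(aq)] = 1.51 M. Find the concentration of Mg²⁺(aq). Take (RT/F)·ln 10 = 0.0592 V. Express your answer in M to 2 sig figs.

2.4 M

With Pb²⁺/Pb at the cathode and Mg²⁺/Mg at the anode, E°cell = −0.139 − (−2.376) = +2.237 V (n = 2).
Since E = E° − (0.0592/n)·log Q, log Q = n(E° − E)/0.0592 = 0.203.
For Pb²⁺(aq) + Mg(s) → Pb(s) + Mg²⁺(aq), the reaction quotient is Q = [Mg²⁺(aq)] / [Pb²⁺(aq)].
Solving for the unknown gives log [Mg²⁺(aq)] = 0.382, so [Mg²⁺(aq)] ≈ 2.4 M.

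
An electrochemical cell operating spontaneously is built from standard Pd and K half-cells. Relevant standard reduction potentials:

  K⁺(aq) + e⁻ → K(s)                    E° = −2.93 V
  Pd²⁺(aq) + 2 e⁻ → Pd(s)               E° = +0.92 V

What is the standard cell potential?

The Pd²⁺/Pd couple has the higher E°, so Pd ion is reduced (cathode) and K is oxidized (anode).
E°cell = E°(cathode) − E°(anode) = +0.92 − (−2.93) = +3.85 V.

+3.85 V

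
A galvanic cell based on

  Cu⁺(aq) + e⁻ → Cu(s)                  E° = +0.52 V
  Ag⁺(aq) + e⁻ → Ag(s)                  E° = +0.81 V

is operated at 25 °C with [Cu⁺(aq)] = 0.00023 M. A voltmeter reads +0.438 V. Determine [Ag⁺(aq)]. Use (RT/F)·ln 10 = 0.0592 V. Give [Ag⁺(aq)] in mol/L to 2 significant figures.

0.073 M

The Ag⁺/Ag couple has the larger reduction potential, so it is the cathode: E°cell = +0.81 − (+0.52) = +0.29 V and n = 1.
Rearranging E = E° − (0.0592/n)·log Q gives log Q = 1(+0.29 − (+0.438))/0.0592 = −2.500.
Balancing electrons gives Ag⁺(aq) + Cu(s) → Ag(s) + Cu⁺(aq); thus Q = [Cu⁺(aq)] / [Ag⁺(aq)].
Substituting the known concentrations and solving, log [Ag⁺(aq)] = −1.138 and [Ag⁺(aq)] = 0.073 M.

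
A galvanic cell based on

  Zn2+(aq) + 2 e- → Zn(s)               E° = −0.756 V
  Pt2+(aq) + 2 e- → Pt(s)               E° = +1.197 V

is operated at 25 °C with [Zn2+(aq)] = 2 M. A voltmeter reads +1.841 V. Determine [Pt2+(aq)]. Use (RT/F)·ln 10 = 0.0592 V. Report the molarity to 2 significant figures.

With Pt²⁺/Pt at the cathode and Zn²⁺/Zn at the anode, E°cell = +1.197 − (−0.756) = +1.953 V (n = 2).
Rearranging E = E° − (0.0592/n)·log Q gives log Q = 2(+1.953 − (+1.841))/0.0592 = 3.784.
Balancing electrons gives Pt2+(aq) + Zn(s) → Pt(s) + Zn2+(aq); thus Q = [Zn2+(aq)] / [Pt2+(aq)].
Isolating [Pt2+(aq)] in Q = 10^{3.784} yields log [Pt2+(aq)] = −3.483, i.e. 0.00033 M.

0.00033 M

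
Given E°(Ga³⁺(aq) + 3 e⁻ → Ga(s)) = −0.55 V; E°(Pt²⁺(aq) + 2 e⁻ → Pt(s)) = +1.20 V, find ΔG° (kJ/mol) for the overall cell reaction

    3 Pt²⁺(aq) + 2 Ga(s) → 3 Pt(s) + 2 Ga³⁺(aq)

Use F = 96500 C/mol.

In the reaction as written Pt²⁺(aq) is reduced, so the Pt²⁺/Pt couple is the cathode and Ga³⁺/Ga is the anode.
E°cell = +1.20 − (−0.55) = +1.75 V; balancing electrons gives n = 6.
ΔG° = −nFE°cell = −(6)(96500)(+1.75) J/mol = −1013 kJ/mol.

−1013 kJ/mol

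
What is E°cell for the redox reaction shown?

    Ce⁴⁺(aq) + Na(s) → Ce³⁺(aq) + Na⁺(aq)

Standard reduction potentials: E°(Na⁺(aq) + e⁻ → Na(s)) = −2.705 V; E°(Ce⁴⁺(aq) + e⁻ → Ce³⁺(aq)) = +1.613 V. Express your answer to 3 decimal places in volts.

+4.318 V

Ce⁴⁺(aq) gains electrons, so the Ce⁴⁺/Ce³⁺ couple is the cathode; the Na⁺/Na couple is the anode.
E°cell = E°(cathode) − E°(anode) = +1.613 − (−2.705) = +4.318 V.
The positive value indicates the reaction is spontaneous as written.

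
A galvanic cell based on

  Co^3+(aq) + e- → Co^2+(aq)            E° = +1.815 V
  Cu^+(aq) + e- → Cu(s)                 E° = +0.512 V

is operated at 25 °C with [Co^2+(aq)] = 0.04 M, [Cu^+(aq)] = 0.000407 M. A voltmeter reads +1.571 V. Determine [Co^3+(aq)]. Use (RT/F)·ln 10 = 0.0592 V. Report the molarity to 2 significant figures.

The Co³⁺/Co²⁺ couple has the larger reduction potential, so it is the cathode: E°cell = +1.815 − (+0.512) = +1.303 V and n = 1.
From the Nernst equation, log Q = n(E° − E)/0.0592 = 1·(+1.303 − (+1.571))/0.0592 = −4.527.
The balanced reaction is Co^3+(aq) + Cu(s) → Co^2+(aq) + Cu^+(aq), so Q = ([Co^2+(aq)]·[Cu^+(aq)]) / [Co^3+(aq)].
Isolating [Co^3+(aq)] in Q = 10^{−4.527} yields log [Co^3+(aq)] = −0.261, i.e. 0.55 M.

0.55 M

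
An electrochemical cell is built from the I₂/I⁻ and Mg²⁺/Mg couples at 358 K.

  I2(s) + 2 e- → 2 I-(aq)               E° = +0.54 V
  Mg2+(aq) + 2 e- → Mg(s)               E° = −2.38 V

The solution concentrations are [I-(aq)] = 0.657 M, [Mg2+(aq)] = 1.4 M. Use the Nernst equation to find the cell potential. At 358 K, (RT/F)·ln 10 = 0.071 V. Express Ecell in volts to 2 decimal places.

Since E°(I₂/I⁻) > E°(Mg²⁺/Mg), I₂/I⁻ serves as the cathode.
E°cell = E°cat − E°an = +0.54 − (−2.38) = +2.92 V; n = 2.
Balancing gives I2(s) + Mg(s) → 2 I-(aq) + Mg2+(aq); hence Q = [I-(aq)]^2·[Mg2+(aq)] = 0.604 (log Q = −0.219).
By the Nernst equation, E = +2.92 − (0.071/2)·(−0.219) = +2.93 V.

+2.93 V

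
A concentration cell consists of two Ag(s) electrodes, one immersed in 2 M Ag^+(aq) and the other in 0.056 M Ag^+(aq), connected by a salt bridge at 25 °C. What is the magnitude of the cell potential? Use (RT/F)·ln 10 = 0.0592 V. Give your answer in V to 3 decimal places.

For a concentration cell E°cell = 0, since both electrodes use the same couple.
The compartment with the higher Ag^+(aq) concentration (2 M) acts as the cathode; ions are reduced there and produced at the dilute (0.056 M) anode.
With n = 1, Ecell = −(0.0592/1)·log([dilute]/[conc]) = −(0.0592/1)·log(0.056/2) = +0.092 V.

0.092 V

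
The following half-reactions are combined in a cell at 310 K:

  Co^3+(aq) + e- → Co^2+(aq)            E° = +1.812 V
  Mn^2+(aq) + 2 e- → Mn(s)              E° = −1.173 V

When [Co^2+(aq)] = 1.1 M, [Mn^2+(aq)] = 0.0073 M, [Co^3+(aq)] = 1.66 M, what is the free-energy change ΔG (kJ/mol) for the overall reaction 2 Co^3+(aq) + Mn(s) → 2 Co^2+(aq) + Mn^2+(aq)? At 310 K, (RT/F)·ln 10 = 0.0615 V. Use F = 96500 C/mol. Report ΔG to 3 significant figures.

−591 kJ/mol

The standard cell potential is +1.812 − (−1.173) = +2.985 V, with n = 2 electrons in the balanced equation.
The reaction quotient is ([Co^2+(aq)]^2·[Mn^2+(aq)]) / [Co^3+(aq)]^2 = 0.00321; by Nernst, E = +2.985 − (0.0615/2)(−2.494) = +3.0617 V.
Then ΔG = −nFE = −2 × 96500 × +3.0617 J/mol = −591 kJ/mol.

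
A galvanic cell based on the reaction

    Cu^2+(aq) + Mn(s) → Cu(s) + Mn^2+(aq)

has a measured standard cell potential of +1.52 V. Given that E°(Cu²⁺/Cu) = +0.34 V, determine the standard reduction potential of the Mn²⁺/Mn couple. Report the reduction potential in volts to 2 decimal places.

−1.18 V

In the reaction as written the Cu²⁺/Cu couple is reduced (cathode) and Mn²⁺/Mn is oxidized (anode), so E°cell = E°(Cu²⁺/Cu) − E°(Mn²⁺/Mn).
E°(Mn²⁺/Mn) = E°(cathode) − E°cell = +0.34 − (+1.52) = −1.18 V.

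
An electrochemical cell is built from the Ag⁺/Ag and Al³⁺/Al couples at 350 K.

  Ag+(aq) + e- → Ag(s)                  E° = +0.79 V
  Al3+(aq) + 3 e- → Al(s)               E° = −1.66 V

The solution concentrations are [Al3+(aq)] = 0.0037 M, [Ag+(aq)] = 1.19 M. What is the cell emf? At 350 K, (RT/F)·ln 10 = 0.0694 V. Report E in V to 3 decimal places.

Since E°(Ag⁺/Ag) > E°(Al³⁺/Al), Ag⁺/Ag serves as the cathode.
E°cell = +0.79 − (−1.66) = +2.45 V, with n = 3 electrons transferred.
Balancing gives 3 Ag+(aq) + Al(s) → 3 Ag(s) + Al3+(aq); hence Q = [Al3+(aq)] / [Ag+(aq)]^3 = 0.0022 (log Q = −2.658).
Applying E = E° − (RT ln10/nF)·log Q gives +2.45 − (0.0694/3)(−2.658) = +2.511 V.

+2.511 V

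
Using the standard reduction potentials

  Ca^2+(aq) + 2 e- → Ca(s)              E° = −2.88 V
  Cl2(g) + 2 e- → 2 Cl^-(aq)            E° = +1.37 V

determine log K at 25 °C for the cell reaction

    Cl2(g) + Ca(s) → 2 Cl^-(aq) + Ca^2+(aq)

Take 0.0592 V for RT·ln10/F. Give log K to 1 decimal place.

log K = 143.6

The Cl₂/Cl⁻ couple is reduced (cathode); E°cell = +1.37 − (−2.88) = +4.25 V with n = 2.
At equilibrium E = 0, so log K = nE°cell / 0.0592 = (2)(+4.25) / 0.0592 = 143.6.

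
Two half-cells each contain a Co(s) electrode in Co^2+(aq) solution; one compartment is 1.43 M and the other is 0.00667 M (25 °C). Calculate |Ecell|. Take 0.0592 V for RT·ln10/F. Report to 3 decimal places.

For a concentration cell E°cell = 0, since both electrodes use the same couple.
The compartment with the higher Co^2+(aq) concentration (1.43 M) acts as the cathode; ions are reduced there and produced at the dilute (0.00667 M) anode.
With n = 2, Ecell = −(0.0592/2)·log([dilute]/[conc]) = −(0.0592/2)·log(0.00667/1.43) = +0.069 V.

0.069 V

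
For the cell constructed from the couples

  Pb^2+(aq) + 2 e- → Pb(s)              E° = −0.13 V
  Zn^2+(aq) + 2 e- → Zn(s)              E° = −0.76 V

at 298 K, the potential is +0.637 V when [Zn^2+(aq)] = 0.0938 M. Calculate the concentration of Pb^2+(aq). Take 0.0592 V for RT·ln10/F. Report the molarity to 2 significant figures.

With Pb²⁺/Pb at the cathode and Zn²⁺/Zn at the anode, E°cell = −0.13 − (−0.76) = +0.63 V (n = 2).
Since E = E° − (0.0592/n)·log Q, log Q = n(E° − E)/0.0592 = −0.236.
For Pb^2+(aq) + Zn(s) → Pb(s) + Zn^2+(aq), the reaction quotient is Q = [Zn^2+(aq)] / [Pb^2+(aq)].
Substituting the known concentrations and solving, log [Pb^2+(aq)] = −0.792 and [Pb^2+(aq)] = 0.16 M.

0.16 M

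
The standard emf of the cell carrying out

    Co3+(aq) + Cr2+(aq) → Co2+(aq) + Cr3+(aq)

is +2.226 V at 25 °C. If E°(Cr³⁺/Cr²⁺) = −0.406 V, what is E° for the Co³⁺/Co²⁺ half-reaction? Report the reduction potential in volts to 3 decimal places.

In the reaction as written the Co³⁺/Co²⁺ couple is reduced (cathode) and Cr³⁺/Cr²⁺ is oxidized (anode), so E°cell = E°(Co³⁺/Co²⁺) − E°(Cr³⁺/Cr²⁺).
E°(Co³⁺/Co²⁺) = E°cell + E°(anode) = +2.226 + (−0.406) = +1.820 V.

+1.820 V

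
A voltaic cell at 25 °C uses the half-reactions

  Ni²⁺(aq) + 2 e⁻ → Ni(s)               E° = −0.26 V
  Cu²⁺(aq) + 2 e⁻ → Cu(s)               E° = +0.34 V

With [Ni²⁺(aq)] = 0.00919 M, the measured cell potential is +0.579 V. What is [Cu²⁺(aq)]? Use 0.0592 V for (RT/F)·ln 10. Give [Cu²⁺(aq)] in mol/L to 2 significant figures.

The Cu²⁺/Cu couple has the larger reduction potential, so it is the cathode: E°cell = +0.34 − (−0.26) = +0.60 V and n = 2.
Rearranging E = E° − (0.0592/n)·log Q gives log Q = 2(+0.60 − (+0.579))/0.0592 = 0.709.
The balanced reaction is Cu²⁺(aq) + Ni(s) → Cu(s) + Ni²⁺(aq), so Q = [Ni²⁺(aq)] / [Cu²⁺(aq)].
Isolating [Cu²⁺(aq)] in Q = 10^{0.709} yields log [Cu²⁺(aq)] = −2.746, i.e. 0.0018 M.

0.0018 M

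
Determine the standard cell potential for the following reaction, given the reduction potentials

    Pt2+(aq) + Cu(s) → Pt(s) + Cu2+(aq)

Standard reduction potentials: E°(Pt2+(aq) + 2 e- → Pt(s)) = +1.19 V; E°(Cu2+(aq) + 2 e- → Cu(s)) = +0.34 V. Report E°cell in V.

Pt2+(aq) gains electrons, so the Pt²⁺/Pt couple is the cathode; the Cu²⁺/Cu couple is the anode.
E°cell = E°(cathode) − E°(anode) = +1.19 − (+0.34) = +0.85 V.
The positive value indicates the reaction is spontaneous as written.

+0.85 V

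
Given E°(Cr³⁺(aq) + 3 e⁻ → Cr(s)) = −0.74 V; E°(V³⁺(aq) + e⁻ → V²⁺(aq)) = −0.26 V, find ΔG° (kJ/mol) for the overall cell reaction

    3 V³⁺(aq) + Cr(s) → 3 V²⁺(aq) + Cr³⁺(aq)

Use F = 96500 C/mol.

−139 kJ/mol

In the reaction as written V³⁺(aq) is reduced, so the V³⁺/V²⁺ couple is the cathode and Cr³⁺/Cr is the anode.
E°cell = −0.26 − (−0.74) = +0.48 V; balancing electrons gives n = 3.
ΔG° = −nFE°cell = −(3)(96500)(+0.48) J/mol = −139 kJ/mol.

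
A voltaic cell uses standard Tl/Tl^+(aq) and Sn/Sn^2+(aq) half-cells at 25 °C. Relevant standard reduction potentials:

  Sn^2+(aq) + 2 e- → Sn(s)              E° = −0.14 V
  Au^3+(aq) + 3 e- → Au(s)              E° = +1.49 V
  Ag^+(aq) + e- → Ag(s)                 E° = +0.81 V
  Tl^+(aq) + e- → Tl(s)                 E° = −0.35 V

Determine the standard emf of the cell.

The Sn²⁺/Sn couple has the higher E°, so Sn ion is reduced (cathode) and Tl is oxidized (anode).
E°cell = E°(cathode) − E°(anode) = −0.14 − (−0.35) = +0.21 V.

+0.21 V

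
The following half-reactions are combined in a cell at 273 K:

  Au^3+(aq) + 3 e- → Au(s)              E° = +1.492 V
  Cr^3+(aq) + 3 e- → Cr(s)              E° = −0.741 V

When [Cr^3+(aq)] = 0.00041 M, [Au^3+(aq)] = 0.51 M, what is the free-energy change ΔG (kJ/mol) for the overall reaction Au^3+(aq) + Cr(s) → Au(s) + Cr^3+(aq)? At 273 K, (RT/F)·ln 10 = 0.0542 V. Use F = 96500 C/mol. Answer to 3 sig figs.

The standard cell potential is +1.492 − (−0.741) = +2.233 V, with n = 3 electrons in the balanced equation.
The reaction quotient is [Cr^3+(aq)] / [Au^3+(aq)] = 0.000804; by Nernst, E = +2.233 − (0.0542/3)(−3.095) = +2.2889 V.
ΔG = −nFE = −(3)(96500)(+2.2889) J/mol = −663 kJ/mol.

−663 kJ/mol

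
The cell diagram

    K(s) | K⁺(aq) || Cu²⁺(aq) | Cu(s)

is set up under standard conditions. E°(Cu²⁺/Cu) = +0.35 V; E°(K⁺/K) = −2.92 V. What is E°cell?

+3.27 V

By convention the left-hand electrode in cell notation is the anode (oxidation) and the right-hand electrode is the cathode (reduction).
E°cell = E°(right) − E°(left) = +0.35 − (−2.92) = +3.27 V.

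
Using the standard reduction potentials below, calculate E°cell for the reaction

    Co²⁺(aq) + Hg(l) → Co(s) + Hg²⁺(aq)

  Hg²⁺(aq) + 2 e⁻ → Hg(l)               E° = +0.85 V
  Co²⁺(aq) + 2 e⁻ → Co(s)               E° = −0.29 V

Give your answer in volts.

−1.14 V

Co²⁺(aq) gains electrons, so the Co²⁺/Co couple is the cathode; the Hg²⁺/Hg couple is the anode.
E°cell = E°(cathode) − E°(anode) = −0.29 − (+0.85) = −1.14 V.
The negative E°cell means the reaction is non-spontaneous in the direction written.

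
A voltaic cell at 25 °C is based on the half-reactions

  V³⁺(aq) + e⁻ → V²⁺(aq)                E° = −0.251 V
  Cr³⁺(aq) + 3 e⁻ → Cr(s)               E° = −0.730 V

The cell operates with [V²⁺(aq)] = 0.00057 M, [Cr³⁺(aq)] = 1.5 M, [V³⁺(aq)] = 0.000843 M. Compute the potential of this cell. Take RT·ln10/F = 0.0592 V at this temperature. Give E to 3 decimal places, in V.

+0.486 V

V³⁺/V²⁺ is reduced (cathode, E° = −0.251 V) and Cr³⁺/Cr is oxidized (anode).
E°cell = E°cat − E°an = −0.251 − (−0.730) = +0.479 V; n = 3.
For the overall reaction 3 V³⁺(aq) + Cr(s) → 3 V²⁺(aq) + Cr³⁺(aq), Q = ([V²⁺(aq)]^3·[Cr³⁺(aq)]) / [V³⁺(aq)]^3 = 0.464, giving log Q = −0.334.
By the Nernst equation, E = +0.479 − (0.0592/3)·(−0.334) = +0.486 V.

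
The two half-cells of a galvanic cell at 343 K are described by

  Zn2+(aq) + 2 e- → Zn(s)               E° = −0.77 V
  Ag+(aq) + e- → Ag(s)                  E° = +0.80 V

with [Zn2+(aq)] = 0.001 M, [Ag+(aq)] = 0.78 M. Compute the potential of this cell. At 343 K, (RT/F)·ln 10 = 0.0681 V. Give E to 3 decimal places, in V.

Ag⁺/Ag is reduced (cathode, E° = +0.80 V) and Zn²⁺/Zn is oxidized (anode).
E°cell = +0.80 − (−0.77) = +1.57 V, with n = 2 electrons transferred.
The balanced reaction is 2 Ag+(aq) + Zn(s) → 2 Ag(s) + Zn2+(aq), so Q = [Zn2+(aq)] / [Ag+(aq)]^2 = 0.00164 and log Q = −2.784.
By the Nernst equation, E = +1.57 − (0.0681/2)·(−2.784) = +1.665 V.

+1.665 V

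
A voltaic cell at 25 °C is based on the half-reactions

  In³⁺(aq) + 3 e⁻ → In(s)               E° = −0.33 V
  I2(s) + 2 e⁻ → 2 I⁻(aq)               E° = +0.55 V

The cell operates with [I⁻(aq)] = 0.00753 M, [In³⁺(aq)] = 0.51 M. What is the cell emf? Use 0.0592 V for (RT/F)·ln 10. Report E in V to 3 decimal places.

Since E°(I₂/I⁻) > E°(In³⁺/In), I₂/I⁻ serves as the cathode.
E°cell = +0.55 − (−0.33) = +0.88 V, with n = 6 electrons transferred.
For the overall reaction 3 I2(s) + 2 In(s) → 6 I⁻(aq) + 2 In³⁺(aq), Q = [I⁻(aq)]^6·[In³⁺(aq)]^2 = 4.74×10^−14, giving log Q = −13.324.
By the Nernst equation, E = +0.88 − (0.0592/6)·(−13.324) = +1.011 V.

+1.011 V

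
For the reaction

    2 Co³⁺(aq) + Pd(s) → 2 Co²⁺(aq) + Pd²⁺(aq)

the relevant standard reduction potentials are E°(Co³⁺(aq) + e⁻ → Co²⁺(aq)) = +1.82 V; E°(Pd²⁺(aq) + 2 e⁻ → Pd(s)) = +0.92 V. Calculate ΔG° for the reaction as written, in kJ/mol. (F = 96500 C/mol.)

−174 kJ/mol

In the reaction as written Co³⁺(aq) is reduced, so the Co³⁺/Co²⁺ couple is the cathode and Pd²⁺/Pd is the anode.
E°cell = +1.82 − (+0.92) = +0.90 V; balancing electrons gives n = 2.
ΔG° = −nFE°cell = −(2)(96500)(+0.90) J/mol = −174 kJ/mol.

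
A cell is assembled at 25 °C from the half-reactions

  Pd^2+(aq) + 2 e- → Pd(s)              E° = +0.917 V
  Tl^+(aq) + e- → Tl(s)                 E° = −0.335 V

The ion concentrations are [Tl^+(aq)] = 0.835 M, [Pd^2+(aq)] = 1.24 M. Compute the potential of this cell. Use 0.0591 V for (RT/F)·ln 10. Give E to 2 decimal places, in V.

+1.26 V

Pd²⁺/Pd is reduced (cathode, E° = +0.917 V) and Tl⁺/Tl is oxidized (anode).
E°cell = E°cat − E°an = +0.917 − (−0.335) = +1.252 V; n = 2.
Balancing gives Pd^2+(aq) + 2 Tl(s) → Pd(s) + 2 Tl^+(aq); hence Q = [Tl^+(aq)]^2 / [Pd^2+(aq)] = 0.562 (log Q = −0.250).
Applying E = E° − (RT ln10/nF)·log Q gives +1.252 − (0.0591/2)(−0.250) = +1.26 V.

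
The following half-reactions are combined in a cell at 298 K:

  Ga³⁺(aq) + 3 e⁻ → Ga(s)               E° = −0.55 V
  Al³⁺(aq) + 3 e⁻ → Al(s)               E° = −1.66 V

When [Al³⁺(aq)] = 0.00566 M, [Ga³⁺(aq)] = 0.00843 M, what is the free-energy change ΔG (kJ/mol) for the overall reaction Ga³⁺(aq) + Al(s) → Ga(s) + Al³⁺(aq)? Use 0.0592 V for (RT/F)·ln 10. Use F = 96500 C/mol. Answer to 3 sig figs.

With Ga³⁺/Ga reduced at the cathode, E°cell = −0.55 − (−1.66) = +1.11 V and n = 3.
The reaction quotient is [Al³⁺(aq)] / [Ga³⁺(aq)] = 0.671; by Nernst, E = +1.11 − (0.0592/3)(−0.173) = +1.1134 V.
ΔG = −nFE = −(3)(96500)(+1.1134) J/mol = −322 kJ/mol.

−322 kJ/mol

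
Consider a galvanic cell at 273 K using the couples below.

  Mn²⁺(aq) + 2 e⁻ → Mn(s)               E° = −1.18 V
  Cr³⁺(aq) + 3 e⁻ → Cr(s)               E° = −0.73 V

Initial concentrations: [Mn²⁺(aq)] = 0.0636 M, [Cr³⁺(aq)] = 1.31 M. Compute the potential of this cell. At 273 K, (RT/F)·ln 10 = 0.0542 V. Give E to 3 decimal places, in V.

The Cr³⁺/Cr couple has the more positive E°, so it is the cathode; Mn²⁺/Mn is the anode.
The standard potential is −0.73 − (−1.18) = +0.45 V and the balanced reaction transfers n = 6 electrons.
Balancing gives 2 Cr³⁺(aq) + 3 Mn(s) → 2 Cr(s) + 3 Mn²⁺(aq); hence Q = [Mn²⁺(aq)]^3 / [Cr³⁺(aq)]^2 = 0.00015 (log Q = −3.824).
E = E° − (0.0542/n)·log Q = +0.45 − (0.0542/6)(−3.824) = +0.485 V.

+0.485 V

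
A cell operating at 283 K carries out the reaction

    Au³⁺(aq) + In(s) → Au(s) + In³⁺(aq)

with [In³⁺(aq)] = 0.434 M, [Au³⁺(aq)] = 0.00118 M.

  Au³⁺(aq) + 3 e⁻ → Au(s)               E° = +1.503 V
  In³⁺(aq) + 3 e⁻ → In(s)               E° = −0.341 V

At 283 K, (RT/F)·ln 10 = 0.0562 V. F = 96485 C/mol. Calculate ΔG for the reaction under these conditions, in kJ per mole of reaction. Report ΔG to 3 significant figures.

E°cell = +1.503 − (−0.341) = +1.844 V; the balanced reaction transfers n = 3 electrons.
Here Q = [In³⁺(aq)] / [Au³⁺(aq)] = 368 (log Q = 2.566), giving E = +1.844 − (0.0562/3)·(2.566) = +1.7959 V.
Then ΔG = −nFE = −3 × 96485 × +1.7959 J/mol = −520 kJ/mol.

−520 kJ/mol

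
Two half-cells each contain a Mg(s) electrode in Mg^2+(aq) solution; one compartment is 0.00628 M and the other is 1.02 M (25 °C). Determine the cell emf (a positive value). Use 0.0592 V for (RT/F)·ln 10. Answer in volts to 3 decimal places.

0.065 V

For a concentration cell E°cell = 0, since both electrodes use the same couple.
The compartment with the higher Mg^2+(aq) concentration (1.02 M) acts as the cathode; ions are reduced there and produced at the dilute (0.00628 M) anode.
With n = 2, Ecell = −(0.0592/2)·log([dilute]/[conc]) = −(0.0592/2)·log(0.00628/1.02) = +0.065 V.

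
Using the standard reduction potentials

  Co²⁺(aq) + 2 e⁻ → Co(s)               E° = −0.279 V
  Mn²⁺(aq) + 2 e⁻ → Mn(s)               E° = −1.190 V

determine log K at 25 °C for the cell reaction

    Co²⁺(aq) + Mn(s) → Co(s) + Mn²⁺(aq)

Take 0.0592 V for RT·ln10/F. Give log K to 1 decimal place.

The Co²⁺/Co couple is reduced (cathode); E°cell = −0.279 − (−1.190) = +0.911 V with n = 2.
At equilibrium E = 0, so log K = nE°cell / 0.0592 = (2)(+0.911) / 0.0592 = 30.8.

log K = 30.8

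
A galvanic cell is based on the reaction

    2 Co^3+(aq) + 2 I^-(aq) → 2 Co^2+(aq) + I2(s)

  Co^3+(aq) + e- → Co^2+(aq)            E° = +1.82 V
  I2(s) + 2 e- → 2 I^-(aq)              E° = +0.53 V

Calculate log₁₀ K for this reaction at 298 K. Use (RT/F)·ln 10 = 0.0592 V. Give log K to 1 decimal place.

log K = 43.6

The Co³⁺/Co²⁺ couple is reduced (cathode); E°cell = +1.82 − (+0.53) = +1.29 V with n = 2.
At equilibrium E = 0, so log K = nE°cell / 0.0592 = (2)(+1.29) / 0.0592 = 43.6.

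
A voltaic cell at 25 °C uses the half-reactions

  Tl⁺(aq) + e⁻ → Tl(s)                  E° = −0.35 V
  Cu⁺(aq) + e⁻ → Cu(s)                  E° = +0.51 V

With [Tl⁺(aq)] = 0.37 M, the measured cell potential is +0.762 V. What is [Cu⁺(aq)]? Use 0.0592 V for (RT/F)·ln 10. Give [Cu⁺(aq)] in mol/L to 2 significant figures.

The Cu⁺/Cu couple has the larger reduction potential, so it is the cathode: E°cell = +0.51 − (−0.35) = +0.86 V and n = 1.
From the Nernst equation, log Q = n(E° − E)/0.0592 = 1·(+0.86 − (+0.762))/0.0592 = 1.655.
Balancing electrons gives Cu⁺(aq) + Tl(s) → Cu(s) + Tl⁺(aq); thus Q = [Tl⁺(aq)] / [Cu⁺(aq)].
Solving for the unknown gives log [Cu⁺(aq)] = −2.087, so [Cu⁺(aq)] ≈ 0.0082 M.

0.0082 M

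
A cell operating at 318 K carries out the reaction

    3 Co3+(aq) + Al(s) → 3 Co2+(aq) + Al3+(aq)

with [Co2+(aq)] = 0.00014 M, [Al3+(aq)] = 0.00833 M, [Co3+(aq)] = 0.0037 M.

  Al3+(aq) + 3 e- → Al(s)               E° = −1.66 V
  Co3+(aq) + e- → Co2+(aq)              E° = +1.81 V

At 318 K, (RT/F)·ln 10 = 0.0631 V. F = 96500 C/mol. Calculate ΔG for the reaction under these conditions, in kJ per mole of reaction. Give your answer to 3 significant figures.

−1040 kJ/mol

The standard cell potential is +1.81 − (−1.66) = +3.47 V, with n = 3 electrons in the balanced equation.
The reaction quotient is ([Co2+(aq)]^3·[Al3+(aq)]) / [Co3+(aq)]^3 = 4.51×10^−7; by Nernst, E = +3.47 − (0.0631/3)(−6.346) = +3.6035 V.
ΔG = −nFE = −(3)(96500)(+3.6035) J/mol = −1040 kJ/mol.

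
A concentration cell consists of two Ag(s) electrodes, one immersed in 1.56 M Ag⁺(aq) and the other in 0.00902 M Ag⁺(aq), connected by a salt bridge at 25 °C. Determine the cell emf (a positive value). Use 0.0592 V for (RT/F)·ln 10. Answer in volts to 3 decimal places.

For a concentration cell E°cell = 0, since both electrodes use the same couple.
The compartment with the higher Ag⁺(aq) concentration (1.56 M) acts as the cathode; ions are reduced there and produced at the dilute (0.00902 M) anode.
With n = 1, Ecell = −(0.0592/1)·log([dilute]/[conc]) = −(0.0592/1)·log(0.00902/1.56) = +0.132 V.

0.132 V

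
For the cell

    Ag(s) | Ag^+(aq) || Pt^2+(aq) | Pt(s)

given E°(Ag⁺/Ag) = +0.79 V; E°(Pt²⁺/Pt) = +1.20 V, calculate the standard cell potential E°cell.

+0.41 V

By convention the left-hand electrode in cell notation is the anode (oxidation) and the right-hand electrode is the cathode (reduction).
E°cell = E°(right) − E°(left) = +1.20 − (+0.79) = +0.41 V.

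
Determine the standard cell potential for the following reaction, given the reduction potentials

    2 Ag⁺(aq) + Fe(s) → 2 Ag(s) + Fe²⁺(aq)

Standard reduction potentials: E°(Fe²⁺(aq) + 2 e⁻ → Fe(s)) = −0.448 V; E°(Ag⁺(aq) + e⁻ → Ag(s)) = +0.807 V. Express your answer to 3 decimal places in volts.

+1.255 V

Ag⁺(aq) gains electrons, so the Ag⁺/Ag couple is the cathode; the Fe²⁺/Fe couple is the anode.
E°cell = E°(cathode) − E°(anode) = +0.807 − (−0.448) = +1.255 V.
The positive value indicates the reaction is spontaneous as written.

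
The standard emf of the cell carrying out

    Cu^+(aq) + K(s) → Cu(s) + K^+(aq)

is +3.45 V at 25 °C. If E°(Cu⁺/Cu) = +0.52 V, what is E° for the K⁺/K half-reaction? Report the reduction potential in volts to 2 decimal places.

−2.93 V

In the reaction as written the Cu⁺/Cu couple is reduced (cathode) and K⁺/K is oxidized (anode), so E°cell = E°(Cu⁺/Cu) − E°(K⁺/K).
E°(K⁺/K) = E°(cathode) − E°cell = +0.52 − (+3.45) = −2.93 V.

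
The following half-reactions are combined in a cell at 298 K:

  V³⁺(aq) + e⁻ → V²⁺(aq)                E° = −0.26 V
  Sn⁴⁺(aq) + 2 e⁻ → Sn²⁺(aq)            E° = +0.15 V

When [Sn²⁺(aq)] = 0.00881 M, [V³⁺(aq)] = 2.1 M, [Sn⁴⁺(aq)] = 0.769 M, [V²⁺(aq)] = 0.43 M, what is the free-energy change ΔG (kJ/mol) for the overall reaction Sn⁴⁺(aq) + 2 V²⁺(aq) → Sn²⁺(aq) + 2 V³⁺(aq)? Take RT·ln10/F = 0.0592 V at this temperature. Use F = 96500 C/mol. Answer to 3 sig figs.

−82.4 kJ/mol

E°cell = +0.15 − (−0.26) = +0.41 V; the balanced reaction transfers n = 2 electrons.
Here Q = ([Sn²⁺(aq)]·[V³⁺(aq)]^2) / ([Sn⁴⁺(aq)]·[V²⁺(aq)]^2) = 0.273 (log Q = −0.563), giving E = +0.41 − (0.0592/2)·(−0.563) = +0.4267 V.
ΔG = −nFE = −(2)(96500)(+0.4267) J/mol = −82.4 kJ/mol.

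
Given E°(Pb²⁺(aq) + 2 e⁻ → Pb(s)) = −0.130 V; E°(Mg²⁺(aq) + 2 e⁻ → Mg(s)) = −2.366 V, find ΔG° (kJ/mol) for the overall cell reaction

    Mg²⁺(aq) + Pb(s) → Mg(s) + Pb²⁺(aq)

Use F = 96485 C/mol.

In the reaction as written Mg²⁺(aq) is reduced, so the Mg²⁺/Mg couple is the cathode and Pb²⁺/Pb is the anode.
E°cell = −2.366 − (−0.130) = −2.236 V; balancing electrons gives n = 2.
ΔG° = −nFE°cell = −(2)(96485)(−2.236) J/mol = +431 kJ/mol.

+431 kJ/mol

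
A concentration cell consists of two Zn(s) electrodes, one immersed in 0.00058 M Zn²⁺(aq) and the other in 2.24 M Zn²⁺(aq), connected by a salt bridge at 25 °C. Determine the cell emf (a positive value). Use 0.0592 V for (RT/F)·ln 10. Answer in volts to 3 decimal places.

0.106 V

For a concentration cell E°cell = 0, since both electrodes use the same couple.
The compartment with the higher Zn²⁺(aq) concentration (2.24 M) acts as the cathode; ions are reduced there and produced at the dilute (0.00058 M) anode.
With n = 2, Ecell = −(0.0592/2)·log([dilute]/[conc]) = −(0.0592/2)·log(0.00058/2.24) = +0.106 V.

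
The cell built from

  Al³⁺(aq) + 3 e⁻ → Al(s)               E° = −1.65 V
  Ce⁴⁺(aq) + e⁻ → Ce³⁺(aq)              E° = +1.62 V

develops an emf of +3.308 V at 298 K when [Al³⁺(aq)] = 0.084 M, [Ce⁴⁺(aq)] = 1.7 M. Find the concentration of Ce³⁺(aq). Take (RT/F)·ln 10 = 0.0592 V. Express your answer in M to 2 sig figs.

The Ce⁴⁺/Ce³⁺ couple has the larger reduction potential, so it is the cathode: E°cell = +1.62 − (−1.65) = +3.27 V and n = 3.
From the Nernst equation, log Q = n(E° − E)/0.0592 = 3·(+3.27 − (+3.308))/0.0592 = −1.926.
The balanced reaction is 3 Ce⁴⁺(aq) + Al(s) → 3 Ce³⁺(aq) + Al³⁺(aq), so Q = ([Ce³⁺(aq)]^3·[Al³⁺(aq)]) / [Ce⁴⁺(aq)]^3.
Substituting the known concentrations and solving, log [Ce³⁺(aq)] = −0.053 and [Ce³⁺(aq)] = 0.89 M.

0.89 M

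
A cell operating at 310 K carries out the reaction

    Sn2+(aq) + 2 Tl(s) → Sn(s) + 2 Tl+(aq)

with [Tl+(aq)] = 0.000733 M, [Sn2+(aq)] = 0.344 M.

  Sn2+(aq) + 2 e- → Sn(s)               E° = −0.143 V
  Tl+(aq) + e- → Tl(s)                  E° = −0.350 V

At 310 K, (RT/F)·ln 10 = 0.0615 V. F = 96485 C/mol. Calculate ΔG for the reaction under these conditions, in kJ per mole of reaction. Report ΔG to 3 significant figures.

−74.4 kJ/mol

E°cell = −0.143 − (−0.350) = +0.207 V; the balanced reaction transfers n = 2 electrons.
Q = [Tl+(aq)]^2 / [Sn2+(aq)] = 1.56×10^−6, so log Q = −5.806 and E = +0.207 − (0.0615/2)(−5.806) = +0.3855 V.
Then ΔG = −nFE = −2 × 96485 × +0.3855 J/mol = −74.4 kJ/mol.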